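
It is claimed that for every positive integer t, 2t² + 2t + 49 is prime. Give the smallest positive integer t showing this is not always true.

A counterexample is any positive integer t such that 2t² + 2t + 49 is not prime; we check each in order.
t = 1: 2t² + 2t + 49 = 53, prime.
t = 2: 2t² + 2t + 49 = 61, prime.
t = 3: 2t² + 2t + 49 = 73, prime.
t = 4: 2t² + 2t + 49 = 89, prime.
t = 5: 2t² + 2t + 49 = 109, prime.
t = 6: 2t² + 2t + 49 = 133 = 7 × 19, composite.
So t = 6 is the smallest counterexample.

t = 6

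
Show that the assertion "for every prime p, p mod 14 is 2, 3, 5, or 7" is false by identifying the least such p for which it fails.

For p = 2, 3, 5, 7 the conclusion holds.
p = 11: 11 mod 14 = 11 — not in {2, 3, 5, 7}.

p = 11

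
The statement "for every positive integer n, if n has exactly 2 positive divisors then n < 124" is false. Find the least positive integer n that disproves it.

We need the least positive integer n for which n has exactly 2 positive divisors but the claim fails.
For n = 2, 3, 5, 7, …, 107, 109, 113 the conclusion holds.
n = 127: τ(127) = 2; 127 ≥ 124.

n = 127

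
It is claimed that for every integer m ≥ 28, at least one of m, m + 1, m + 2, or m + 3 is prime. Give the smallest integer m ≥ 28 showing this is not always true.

m = 32

Check each integer m ≥ 28 in order until m, m + 1, m + 2, m + 3 are all composite.
The first 4 eligible values, up to m = 31, all satisfy the conclusion.
m = 32: 32 = 2 × 16; 33 = 3 × 11; 34 = 2 × 17; 35 = 5 × 7 — all composite.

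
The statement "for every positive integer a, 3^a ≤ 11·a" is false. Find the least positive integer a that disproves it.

a = 4

a = 1: 3^a = 3 and 11·a = 11, so 3 ≤ 11.
a = 2: 3^a = 9 and 11·a = 22, so 9 ≤ 22.
a = 3: 3^a = 27 and 11·a = 33, so 27 ≤ 33.
a = 4: 3^a = 81 and 11·a = 44, so 81 > 44.
Thus a = 4 disproves the claim, and no smaller a works.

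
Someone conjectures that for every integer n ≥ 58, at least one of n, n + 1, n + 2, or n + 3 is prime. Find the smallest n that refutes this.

n = 62

For n = 58, 59, 60, 61 the conclusion holds.
n = 62: 62 = 2 × 31; 63 = 3 × 21; 64 = 2 × 32; 65 = 5 × 13 — all composite.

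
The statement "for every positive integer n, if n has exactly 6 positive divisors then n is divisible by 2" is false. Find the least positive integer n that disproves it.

Check each positive integer n in order until n has exactly 6 positive divisors but n is not divisible by 2.
The first 6 eligible values, up to n = 44, all satisfy the conclusion.
n = 45: τ(45) = 6; 45 mod 2 = 1.

n = 45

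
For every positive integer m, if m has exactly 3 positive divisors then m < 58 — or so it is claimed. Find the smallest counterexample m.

m = 4: τ(4) = 3; 4 < 58.
m = 9: τ(9) = 3; 9 < 58.
m = 25: τ(25) = 3; 25 < 58.
m = 49: τ(49) = 3; 49 < 58.
m = 121: τ(121) = 3; 121 ≥ 58.
So m = 121 is the smallest counterexample.

m = 121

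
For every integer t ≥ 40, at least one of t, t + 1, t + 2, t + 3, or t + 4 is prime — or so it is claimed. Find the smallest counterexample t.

t = 48

Check each integer t ≥ 40 in order until t, t + 1, t + 2, t + 3, t + 4 are all composite.
t = 40: 41 is prime.
t = 41: 41 is prime.
t = 42: 43 is prime.
t = 43: 43 is prime.
t = 44: 47 is prime.
t = 45: 47 is prime.
t = 46: 47 is prime.
t = 47: 47 is prime.
t = 48: 48 = 2 × 24; 49 = 7 × 7; 50 = 2 × 25; 51 = 3 × 17; 52 = 2 × 26 — all composite.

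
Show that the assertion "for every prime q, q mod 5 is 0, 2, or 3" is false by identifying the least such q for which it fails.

q = 11

q = 2: 2 mod 5 = 2.
q = 3: 3 mod 5 = 3.
q = 5: 5 mod 5 = 0.
q = 7: 7 mod 5 = 2.
q = 11: 11 mod 5 = 1 — not in {0, 2, 3}.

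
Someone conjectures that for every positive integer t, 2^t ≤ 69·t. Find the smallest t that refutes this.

For t = 1, 2, 3, 4, 5, 6, 7, 8, 9 the conclusion holds.
t = 10: 2^t = 1024 and 69·t = 690, so 1024 > 690.

t = 10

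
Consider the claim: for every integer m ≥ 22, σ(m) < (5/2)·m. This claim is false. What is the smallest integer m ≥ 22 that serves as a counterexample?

Check each integer m ≥ 22 in order until the claim fails.
m = 22: σ(22) = 36; 36 < 55.
m = 23: σ(23) = 24; 24 < 115/2.
m = 24: σ(24) = 60; 60 ≥ 60.

m = 24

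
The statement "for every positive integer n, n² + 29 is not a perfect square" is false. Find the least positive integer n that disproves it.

The first 13 eligible values, up to n = 13, all satisfy the conclusion.
n = 14: 14² + 29 = 225 = 15², a perfect square.
Hence n = 14 is a counterexample.

n = 14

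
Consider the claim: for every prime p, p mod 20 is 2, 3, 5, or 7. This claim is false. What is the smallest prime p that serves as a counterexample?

p = 11

We need the least prime p for which the claim fails.
p = 2: 2 mod 20 = 2.
p = 3: 3 mod 20 = 3.
p = 5: 5 mod 20 = 5.
p = 7: 7 mod 20 = 7.
p = 11: 11 mod 20 = 11 — not in {2, 3, 5, 7}.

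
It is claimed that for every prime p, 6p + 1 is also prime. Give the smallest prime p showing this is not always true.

p = 19

A counterexample is any prime p such that 6p + 1 is not prime; we check each in order.
The first 7 eligible values, up to p = 17, all satisfy the conclusion.
p = 19: 6p + 1 = 115 = 5 × 23, not prime.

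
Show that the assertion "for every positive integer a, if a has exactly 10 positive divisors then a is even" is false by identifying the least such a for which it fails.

a = 405

A counterexample is any positive integer a such that a has exactly 10 positive divisors but a is odd; we check each in order.
The first 9 eligible values, up to a = 368, all satisfy the conclusion.
a = 405: divisors of 405: 10 divisors; 405 is odd.
So a = 405 is the smallest counterexample.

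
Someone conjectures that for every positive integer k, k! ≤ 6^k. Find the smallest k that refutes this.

k = 14

We need the least positive integer k for which k! > 6^k.
For k = 1, 2, 3, 4, …, 11, 12, 13 the conclusion holds.
k = 14: k! = 87178291200 and 6^k = 78364164096, so 87178291200 > 78364164096.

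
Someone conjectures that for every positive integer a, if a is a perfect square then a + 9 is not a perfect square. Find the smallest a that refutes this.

a = 16

Check each positive integer a in order until a is a perfect square but a + 9 is a perfect square.
For a = 1, 4, 9 the conclusion holds.
a = 16: 16 = 4² and 16 + 9 = 25 = 5².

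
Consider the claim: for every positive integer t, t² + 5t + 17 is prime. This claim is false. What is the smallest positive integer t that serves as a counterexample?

t = 8

A counterexample is any positive integer t such that t² + 5t + 17 is not prime; we check each in order.
The first 7 eligible values, up to t = 7, all satisfy the conclusion.
t = 8: t² + 5t + 17 = 121 = 11 × 11, composite.
Hence t = 8 is a counterexample.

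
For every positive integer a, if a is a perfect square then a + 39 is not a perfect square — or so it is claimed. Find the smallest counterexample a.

a = 25

The first 4 eligible values, up to a = 16, all satisfy the conclusion.
a = 25: 25 = 5² and 25 + 39 = 64 = 8².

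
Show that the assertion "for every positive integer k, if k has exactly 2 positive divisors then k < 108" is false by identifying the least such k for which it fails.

k = 109

Check each positive integer k in order until k has exactly 2 positive divisors but the claim fails.
For k = 2, 3, 5, 7, …, 101, 103, 107 the conclusion holds.
k = 109: τ(109) = 2; 109 ≥ 108.
So k = 109 is the smallest counterexample.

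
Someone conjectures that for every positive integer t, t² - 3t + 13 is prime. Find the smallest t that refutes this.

We need the least positive integer t for which t² - 3t + 13 is not prime.
For t = 1, 2, 3, 4, …, 9, 10, 11 the conclusion holds.
t = 12: t² - 3t + 13 = 121 = 11 × 11, composite.
Thus t = 12 disproves the claim, and no smaller t works.

t = 12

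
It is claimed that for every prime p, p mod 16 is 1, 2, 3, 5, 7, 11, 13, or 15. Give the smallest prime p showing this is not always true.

We need the least prime p for which the claim fails.
For p = 2, 3, 5, 7, …, 29, 31, 37 the conclusion holds.
p = 41: 41 mod 16 = 9 — not in {1, 2, 3, 5, 7, 11, 13, 15}.

p = 41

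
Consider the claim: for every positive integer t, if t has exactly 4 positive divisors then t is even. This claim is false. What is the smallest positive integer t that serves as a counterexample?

We need the least positive integer t for which t has exactly 4 positive divisors but t is odd.
The first 4 eligible values, up to t = 14, all satisfy the conclusion.
t = 15: divisors of 15: 1, 3, 5, 15; 15 is odd.
Thus t = 15 disproves the claim, and no smaller t works.

t = 15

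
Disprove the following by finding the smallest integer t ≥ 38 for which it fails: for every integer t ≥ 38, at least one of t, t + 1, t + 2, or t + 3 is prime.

t = 48

Check each integer t ≥ 38 in order until t, t + 1, t + 2, t + 3 are all composite.
For t = 38, 39, 40, 41, 42, 43, 44, 45, 46, 47 the conclusion holds.
t = 48: 48 = 2 × 24; 49 = 7 × 7; 50 = 2 × 25; 51 = 3 × 17 — all composite.
So t = 48 is the smallest counterexample.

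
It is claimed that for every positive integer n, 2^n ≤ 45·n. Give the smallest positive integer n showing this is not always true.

n = 9

Check each positive integer n in order until 2^n > 45·n.
The first 8 eligible values, up to n = 8, all satisfy the conclusion.
n = 9: 2^n = 512 and 45·n = 405, so 512 > 405.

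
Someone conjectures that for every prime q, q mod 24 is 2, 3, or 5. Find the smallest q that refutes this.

q = 7

We need the least prime q for which the claim fails.
q = 2: 2 mod 24 = 2.
q = 3: 3 mod 24 = 3.
q = 5: 5 mod 24 = 5.
q = 7: 7 mod 24 = 7 — not in {2, 3, 5}.
Thus q = 7 disproves the claim, and no smaller q works.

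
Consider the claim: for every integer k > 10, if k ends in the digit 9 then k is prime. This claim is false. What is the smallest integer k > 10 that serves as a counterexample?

k = 39

We need the least integer k > 10 for which k ends in the digit 9 but k is not prime.
k = 19: 19 ends in 9 and is prime.
k = 29: 29 ends in 9 and is prime.
k = 39: 39 ends in 9; 39 = 3 × 13, composite.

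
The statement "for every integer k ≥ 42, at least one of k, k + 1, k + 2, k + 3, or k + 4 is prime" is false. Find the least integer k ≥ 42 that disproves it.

For k = 42, 43, 44, 45, 46, 47 the conclusion holds.
k = 48: 48 = 2 × 24; 49 = 7 × 7; 50 = 2 × 25; 51 = 3 × 17; 52 = 2 × 26 — all composite.

k = 48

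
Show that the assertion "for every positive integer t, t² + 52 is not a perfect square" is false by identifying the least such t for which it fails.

t = 12

The first 11 eligible values, up to t = 11, all satisfy the conclusion.
t = 12: 12² + 52 = 196 = 14², a perfect square.
Thus t = 12 disproves the claim, and no smaller t works.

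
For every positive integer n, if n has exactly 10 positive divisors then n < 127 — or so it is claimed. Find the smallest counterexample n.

n = 162

n = 48: τ(48) = 10; 48 < 127.
n = 80: τ(80) = 10; 80 < 127.
n = 112: τ(112) = 10; 112 < 127.
n = 162: τ(162) = 10; 162 ≥ 127.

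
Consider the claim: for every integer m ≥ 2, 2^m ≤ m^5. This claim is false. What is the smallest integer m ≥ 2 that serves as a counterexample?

m = 23

For m = 2, 3, 4, 5, …, 20, 21, 22 the conclusion holds.
m = 23: 2^m = 8388608 and m^5 = 6436343, so 8388608 > 6436343.
So m = 23 is the smallest counterexample.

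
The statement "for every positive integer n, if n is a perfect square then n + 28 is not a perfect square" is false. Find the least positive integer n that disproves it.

We need the least positive integer n for which n is a perfect square but n + 28 is a perfect square.
For n = 1, 4, 9, 16, 25 the conclusion holds.
n = 36: 36 = 6² and 36 + 28 = 64 = 8².
So n = 36 is the smallest counterexample.

n = 36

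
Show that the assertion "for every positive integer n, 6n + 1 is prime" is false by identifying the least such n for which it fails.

n = 1: 6n + 1 = 7, prime.
n = 2: 6n + 1 = 13, prime.
n = 3: 6n + 1 = 19, prime.
n = 4: 6n + 1 = 25 = 5 × 5, composite.

n = 4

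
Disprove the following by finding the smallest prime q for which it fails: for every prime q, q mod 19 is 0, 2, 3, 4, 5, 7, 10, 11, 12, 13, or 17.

q = 37

The first 11 eligible values, up to q = 31, all satisfy the conclusion.
q = 37: 37 mod 19 = 18 — not in {0, 2, 3, 4, 5, 7, 10, 11, 12, 13, 17}.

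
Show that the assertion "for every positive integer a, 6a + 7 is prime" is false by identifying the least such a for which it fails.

a = 3

a = 1: 6a + 7 = 13, prime.
a = 2: 6a + 7 = 19, prime.
a = 3: 6a + 7 = 25 = 5 × 5, composite.
Thus a = 3 disproves the claim, and no smaller a works.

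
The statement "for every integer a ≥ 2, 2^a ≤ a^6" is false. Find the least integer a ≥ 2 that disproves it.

a = 30

Check each integer a ≥ 2 in order until 2^a > a^6.
For a = 2, 3, 4, 5, …, 27, 28, 29 the conclusion holds.
a = 30: 2^a = 1073741824 and a^6 = 729000000, so 1073741824 > 729000000.
Thus a = 30 disproves the claim, and no smaller a works.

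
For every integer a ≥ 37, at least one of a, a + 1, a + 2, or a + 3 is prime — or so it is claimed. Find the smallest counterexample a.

Check each integer a ≥ 37 in order until a, a + 1, a + 2, a + 3 are all composite.
For a = 37, 38, 39, 40, …, 45, 46, 47 the conclusion holds.
a = 48: 48 = 2 × 24; 49 = 7 × 7; 50 = 2 × 25; 51 = 3 × 17 — all composite.
Hence a = 48 is a counterexample.

a = 48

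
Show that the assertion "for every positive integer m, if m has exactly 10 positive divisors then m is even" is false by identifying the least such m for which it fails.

m = 405

For m = 48, 80, 112, 162, 176, 208, 272, 304, 368 the conclusion holds.
m = 405: divisors of 405: 10 divisors; 405 is odd.
Thus m = 405 disproves the claim, and no smaller m works.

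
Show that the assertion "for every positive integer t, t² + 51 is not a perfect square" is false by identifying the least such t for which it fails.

A counterexample is any positive integer t such that t² + 51 is a perfect square; we check each in order.
t = 1: 1² + 51 = 52, not a perfect square.
t = 2: 2² + 51 = 55, not a perfect square.
t = 3: 3² + 51 = 60, not a perfect square.
t = 4: 4² + 51 = 67, not a perfect square.
t = 5: 5² + 51 = 76, not a perfect square.
t = 6: 6² + 51 = 87, not a perfect square.
t = 7: 7² + 51 = 100 = 10², a perfect square.

t = 7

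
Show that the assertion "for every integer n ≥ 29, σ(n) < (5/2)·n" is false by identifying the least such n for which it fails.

Check each integer n ≥ 29 in order until the claim fails.
The first 7 eligible values, up to n = 35, all satisfy the conclusion.
n = 36: σ(36) = 91; 91 ≥ 90.

n = 36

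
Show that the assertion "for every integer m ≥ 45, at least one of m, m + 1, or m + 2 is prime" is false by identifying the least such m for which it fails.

m = 48

Check each integer m ≥ 45 in order until m, m + 1, m + 2 are all composite.
m = 45: 47 is prime.
m = 46: 47 is prime.
m = 47: 47 is prime.
m = 48: 48 = 2 × 24; 49 = 7 × 7; 50 = 2 × 25 — all composite.
Hence m = 48 is a counterexample.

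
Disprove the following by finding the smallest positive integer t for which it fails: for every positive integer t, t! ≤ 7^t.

t = 17

Check each positive integer t in order until t! > 7^t.
For t = 1, 2, 3, 4, …, 14, 15, 16 the conclusion holds.
t = 17: t! = 355687428096000 and 7^t = 232630513987207, so 355687428096000 > 232630513987207.
Thus t = 17 disproves the claim, and no smaller t works.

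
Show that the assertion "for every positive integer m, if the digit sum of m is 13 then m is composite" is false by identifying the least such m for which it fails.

m = 67

Check each positive integer m in order until the digit sum of m is 13 but m is prime.
For m = 49, 58 the conclusion holds.
m = 67: digit sum 13; 67 is prime, not composite.
Hence m = 67 is a counterexample.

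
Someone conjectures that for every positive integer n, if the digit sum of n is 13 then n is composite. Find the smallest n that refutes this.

For n = 49, 58 the conclusion holds.
n = 67: digit sum 13; 67 is prime, not composite.
Thus n = 67 disproves the claim, and no smaller n works.

n = 67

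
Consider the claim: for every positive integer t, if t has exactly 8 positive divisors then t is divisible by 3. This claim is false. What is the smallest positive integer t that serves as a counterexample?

We need the least positive integer t for which t has exactly 8 positive divisors but t is not divisible by 3.
For t = 24, 30 the conclusion holds.
t = 40: τ(40) = 8; 40 mod 3 = 1.

t = 40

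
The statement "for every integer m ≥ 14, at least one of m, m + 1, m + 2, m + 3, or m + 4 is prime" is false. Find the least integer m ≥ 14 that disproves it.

The first 10 eligible values, up to m = 23, all satisfy the conclusion.
m = 24: 24 = 2 × 12; 25 = 5 × 5; 26 = 2 × 13; 27 = 3 × 9; 28 = 2 × 14 — all composite.

m = 24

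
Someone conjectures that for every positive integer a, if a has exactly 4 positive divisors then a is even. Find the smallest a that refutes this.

a = 6: divisors of 6: 1, 2, 3, 6; 6 is even.
a = 8: divisors of 8: 1, 2, 4, 8; 8 is even.
a = 10: divisors of 10: 1, 2, 5, 10; 10 is even.
a = 14: divisors of 14: 1, 2, 7, 14; 14 is even.
a = 15: divisors of 15: 1, 3, 5, 15; 15 is odd.
So a = 15 is the smallest counterexample.

a = 15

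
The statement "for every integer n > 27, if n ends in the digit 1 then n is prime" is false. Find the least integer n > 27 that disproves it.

We need the least integer n > 27 for which n ends in the digit 1 but n is not prime.
For n = 31, 41 the conclusion holds.
n = 51: 51 ends in 1; 51 = 3 × 17, composite.
Hence n = 51 is a counterexample.

n = 51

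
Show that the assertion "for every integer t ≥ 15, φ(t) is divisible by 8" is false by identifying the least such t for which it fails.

t = 18

A counterexample is any integer t ≥ 15 such that φ(t) is not divisible by 8; we check each in order.
t = 15: φ(15) = 8; 8 mod 8 = 0.
t = 16: φ(16) = 8; 8 mod 8 = 0.
t = 17: φ(17) = 16; 16 mod 8 = 0.
t = 18: φ(18) = 6; 6 mod 8 = 6.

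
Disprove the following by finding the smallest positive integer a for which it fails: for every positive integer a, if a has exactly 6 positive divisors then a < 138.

A counterexample is any positive integer a such that a has exactly 6 positive divisors but the claim fails; we check each in order.
The first 19 eligible values, up to a = 124, all satisfy the conclusion.
a = 147: τ(147) = 6; 147 ≥ 138.

a = 147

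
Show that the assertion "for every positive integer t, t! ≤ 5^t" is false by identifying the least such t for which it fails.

Check each positive integer t in order until t! > 5^t.
For t = 1, 2, 3, 4, …, 9, 10, 11 the conclusion holds.
t = 12: t! = 479001600 and 5^t = 244140625, so 479001600 > 244140625.

t = 12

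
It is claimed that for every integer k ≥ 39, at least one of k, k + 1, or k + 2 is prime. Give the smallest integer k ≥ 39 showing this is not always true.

k = 39: 41 is prime.
k = 40: 41 is prime.
k = 41: 41 is prime.
k = 42: 43 is prime.
k = 43: 43 is prime.
k = 44: 44 = 2 × 22; 45 = 3 × 15; 46 = 2 × 23 — all composite.

k = 44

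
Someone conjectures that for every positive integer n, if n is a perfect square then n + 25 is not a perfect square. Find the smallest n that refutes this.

n = 144

A counterexample is any positive integer n such that n is a perfect square but n + 25 is a perfect square; we check each in order.
For n = 1, 4, 9, 16, …, 81, 100, 121 the conclusion holds.
n = 144: 144 = 12² and 144 + 25 = 169 = 13².
So n = 144 is the smallest counterexample.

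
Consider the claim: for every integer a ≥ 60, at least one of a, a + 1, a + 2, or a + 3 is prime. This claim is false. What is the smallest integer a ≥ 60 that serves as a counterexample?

a = 60: 61 is prime.
a = 61: 61 is prime.
a = 62: 62 = 2 × 31; 63 = 3 × 21; 64 = 2 × 32; 65 = 5 × 13 — all composite.
Thus a = 62 disproves the claim, and no smaller a works.

a = 62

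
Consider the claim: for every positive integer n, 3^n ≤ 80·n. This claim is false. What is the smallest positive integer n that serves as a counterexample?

n = 6

Check each positive integer n in order until 3^n > 80·n.
n = 1: 3^n = 3 and 80·n = 80, so 3 ≤ 80.
n = 2: 3^n = 9 and 80·n = 160, so 9 ≤ 160.
n = 3: 3^n = 27 and 80·n = 240, so 27 ≤ 240.
n = 4: 3^n = 81 and 80·n = 320, so 81 ≤ 320.
n = 5: 3^n = 243 and 80·n = 400, so 243 ≤ 400.
n = 6: 3^n = 729 and 80·n = 480, so 729 > 480.
Thus n = 6 disproves the claim, and no smaller n works.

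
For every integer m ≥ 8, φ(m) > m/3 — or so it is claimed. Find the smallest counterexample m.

m = 8: φ(8) = 4 and 8/3 = 8/3, so φ(8) > 8/3.
m = 9: φ(9) = 6 and 9/3 = 3, so φ(9) > 9/3.
m = 10: φ(10) = 4 and 10/3 = 10/3, so φ(10) > 10/3.
m = 11: φ(11) = 10 and 11/3 = 11/3, so φ(11) > 11/3.
m = 12: φ(12) = 4 and 12/3 = 4, so φ(12) ≤ 12/3.
Hence m = 12 is a counterexample.

m = 12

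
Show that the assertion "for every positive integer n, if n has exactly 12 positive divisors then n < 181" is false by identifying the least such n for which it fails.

Check each positive integer n in order until n has exactly 12 positive divisors but the claim fails.
The first 12 eligible values, up to n = 160, all satisfy the conclusion.
n = 198: τ(198) = 12; 198 ≥ 181.

n = 198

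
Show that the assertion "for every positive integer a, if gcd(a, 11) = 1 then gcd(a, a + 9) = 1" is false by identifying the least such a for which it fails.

Check each positive integer a in order until gcd(a, 11) = 1 but gcd(a, a + 9) > 1.
a = 1: gcd(1, 10) = 1.
a = 2: gcd(2, 11) = 1.
a = 3: gcd(3, 12) = 3.

a = 3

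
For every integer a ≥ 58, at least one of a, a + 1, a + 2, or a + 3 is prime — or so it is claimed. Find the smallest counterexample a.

We need the least integer a ≥ 58 for which a, a + 1, a + 2, a + 3 are all composite.
The first 4 eligible values, up to a = 61, all satisfy the conclusion.
a = 62: 62 = 2 × 31; 63 = 3 × 21; 64 = 2 × 32; 65 = 5 × 13 — all composite.
Hence a = 62 is a counterexample.

a = 62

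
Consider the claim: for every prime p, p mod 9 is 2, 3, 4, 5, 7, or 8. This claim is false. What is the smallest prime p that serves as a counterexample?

p = 19

We need the least prime p for which the claim fails.
p = 2: 2 mod 9 = 2.
p = 3: 3 mod 9 = 3.
p = 5: 5 mod 9 = 5.
p = 7: 7 mod 9 = 7.
p = 11: 11 mod 9 = 2.
p = 13: 13 mod 9 = 4.
p = 17: 17 mod 9 = 8.
p = 19: 19 mod 9 = 1 — not in {2, 3, 4, 5, 7, 8}.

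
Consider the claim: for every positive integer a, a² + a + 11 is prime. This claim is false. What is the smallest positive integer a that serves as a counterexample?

a = 10

A counterexample is any positive integer a such that a² + a + 11 is not prime; we check each in order.
The first 9 eligible values, up to a = 9, all satisfy the conclusion.
a = 10: a² + a + 11 = 121 = 11 × 11, composite.
So a = 10 is the smallest counterexample.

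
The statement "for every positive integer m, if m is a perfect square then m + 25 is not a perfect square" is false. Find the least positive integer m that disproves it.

Check each positive integer m in order until m is a perfect square but m + 25 is a perfect square.
For m = 1, 4, 9, 16, …, 81, 100, 121 the conclusion holds.
m = 144: 144 = 12² and 144 + 25 = 169 = 13².
Hence m = 144 is a counterexample.

m = 144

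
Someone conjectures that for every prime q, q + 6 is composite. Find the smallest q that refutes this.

q = 2: q + 6 = 8 = 2 × 4, composite.
q = 3: q + 6 = 9 = 3 × 3, composite.
q = 5: q + 6 = 11, prime — not composite.

q = 5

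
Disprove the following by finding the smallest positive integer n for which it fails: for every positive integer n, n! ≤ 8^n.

We need the least positive integer n for which n! > 8^n.
For n = 1, 2, 3, 4, …, 17, 18, 19 the conclusion holds.
n = 20: n! = 2432902008176640000 and 8^n = 1152921504606846976, so 2432902008176640000 > 1152921504606846976.
So n = 20 is the smallest counterexample.

n = 20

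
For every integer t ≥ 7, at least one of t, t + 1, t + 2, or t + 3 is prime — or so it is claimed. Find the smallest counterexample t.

t = 24

Check each integer t ≥ 7 in order until t, t + 1, t + 2, t + 3 are all composite.
The first 17 eligible values, up to t = 23, all satisfy the conclusion.
t = 24: 24 = 2 × 12; 25 = 5 × 5; 26 = 2 × 13; 27 = 3 × 9 — all composite.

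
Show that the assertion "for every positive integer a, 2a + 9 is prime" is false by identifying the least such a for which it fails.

For a = 1, 2 the conclusion holds.
a = 3: 2a + 9 = 15 = 3 × 5, composite.
Thus a = 3 disproves the claim, and no smaller a works.

a = 3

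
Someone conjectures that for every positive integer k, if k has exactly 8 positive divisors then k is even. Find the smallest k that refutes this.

We need the least positive integer k for which k has exactly 8 positive divisors but k is odd.
The first 12 eligible values, up to k = 104, all satisfy the conclusion.
k = 105: divisors of 105: 1, 3, 5, 7, 15, 21, 35, 105; 105 is odd.

k = 105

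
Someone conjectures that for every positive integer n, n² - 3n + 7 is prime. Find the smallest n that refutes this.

Check each positive integer n in order until n² - 3n + 7 is not prime.
The first 5 eligible values, up to n = 5, all satisfy the conclusion.
n = 6: n² - 3n + 7 = 25 = 5 × 5, composite.
So n = 6 is the smallest counterexample.

n = 6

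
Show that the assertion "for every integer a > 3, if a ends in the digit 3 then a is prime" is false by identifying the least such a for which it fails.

A counterexample is any integer a > 3 such that a ends in the digit 3 but a is not prime; we check each in order.
a = 13: 13 ends in 3 and is prime.
a = 23: 23 ends in 3 and is prime.
a = 33: 33 ends in 3; 33 = 3 × 11, composite.

a = 33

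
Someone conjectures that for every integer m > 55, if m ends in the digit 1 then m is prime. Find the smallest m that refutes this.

For m = 61, 71 the conclusion holds.
m = 81: 81 ends in 1; 81 = 3 × 27, composite.
Thus m = 81 disproves the claim, and no smaller m works.

m = 81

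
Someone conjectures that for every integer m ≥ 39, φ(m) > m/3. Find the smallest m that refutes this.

m = 42

A counterexample is any integer m ≥ 39 such that the claim fails; we check each in order.
For m = 39, 40, 41 the conclusion holds.
m = 42: φ(42) = 12 and 42/3 = 14, so φ(42) ≤ 42/3.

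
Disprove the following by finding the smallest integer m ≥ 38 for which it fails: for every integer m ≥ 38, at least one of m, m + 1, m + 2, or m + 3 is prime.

m = 48

A counterexample is any integer m ≥ 38 such that m, m + 1, m + 2, m + 3 are all composite; we check each in order.
For m = 38, 39, 40, 41, 42, 43, 44, 45, 46, 47 the conclusion holds.
m = 48: 48 = 2 × 24; 49 = 7 × 7; 50 = 2 × 25; 51 = 3 × 17 — all composite.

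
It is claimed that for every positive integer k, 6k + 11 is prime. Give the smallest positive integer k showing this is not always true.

We need the least positive integer k for which 6k + 11 is not prime.
For k = 1, 2, 3 the conclusion holds.
k = 4: 6k + 11 = 35 = 5 × 7, composite.
So k = 4 is the smallest counterexample.

k = 4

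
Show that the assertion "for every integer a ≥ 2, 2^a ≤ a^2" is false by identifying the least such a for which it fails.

a = 5

We need the least integer a ≥ 2 for which 2^a > a^2.
For a = 2, 3, 4 the conclusion holds.
a = 5: 2^a = 32 and a^2 = 25, so 32 > 25.
Thus a = 5 disproves the claim, and no smaller a works.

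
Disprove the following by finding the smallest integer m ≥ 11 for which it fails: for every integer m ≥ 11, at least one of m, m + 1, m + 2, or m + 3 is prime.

m = 24

A counterexample is any integer m ≥ 11 such that m, m + 1, m + 2, m + 3 are all composite; we check each in order.
The first 13 eligible values, up to m = 23, all satisfy the conclusion.
m = 24: 24 = 2 × 12; 25 = 5 × 5; 26 = 2 × 13; 27 = 3 × 9 — all composite.
Hence m = 24 is a counterexample.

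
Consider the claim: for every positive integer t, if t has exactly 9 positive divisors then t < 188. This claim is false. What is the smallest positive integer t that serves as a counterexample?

t = 196

We need the least positive integer t for which t has exactly 9 positive divisors but the claim fails.
t = 36: τ(36) = 9; 36 < 188.
t = 100: τ(100) = 9; 100 < 188.
t = 196: τ(196) = 9; 196 ≥ 188.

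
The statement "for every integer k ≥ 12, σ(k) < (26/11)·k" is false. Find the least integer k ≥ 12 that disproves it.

k = 24

Check each integer k ≥ 12 in order until the claim fails.
The first 12 eligible values, up to k = 23, all satisfy the conclusion.
k = 24: σ(24) = 60; 60 ≥ 624/11.
Thus k = 24 disproves the claim, and no smaller k works.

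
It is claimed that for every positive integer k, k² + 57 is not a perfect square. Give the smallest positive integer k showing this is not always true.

We need the least positive integer k for which k² + 57 is a perfect square.
For k = 1, 2, 3, 4, 5, 6, 7 the conclusion holds.
k = 8: 8² + 57 = 121 = 11², a perfect square.

k = 8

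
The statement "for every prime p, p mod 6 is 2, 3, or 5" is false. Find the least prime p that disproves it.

p = 7

We need the least prime p for which the claim fails.
p = 2: 2 mod 6 = 2.
p = 3: 3 mod 6 = 3.
p = 5: 5 mod 6 = 5.
p = 7: 7 mod 6 = 1 — not in {2, 3, 5}.
Hence p = 7 is a counterexample.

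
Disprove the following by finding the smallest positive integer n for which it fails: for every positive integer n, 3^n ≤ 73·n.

n = 6

A counterexample is any positive integer n such that 3^n > 73·n; we check each in order.
The first 5 eligible values, up to n = 5, all satisfy the conclusion.
n = 6: 3^n = 729 and 73·n = 438, so 729 > 438.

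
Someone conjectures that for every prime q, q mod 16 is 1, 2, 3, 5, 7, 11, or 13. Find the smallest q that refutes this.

q = 31

Check each prime q in order until the claim fails.
For q = 2, 3, 5, 7, 11, 13, 17, 19, 23, 29 the conclusion holds.
q = 31: 31 mod 16 = 15 — not in {1, 2, 3, 5, 7, 11, 13}.
So q = 31 is the smallest counterexample.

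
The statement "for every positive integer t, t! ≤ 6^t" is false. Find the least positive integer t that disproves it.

For t = 1, 2, 3, 4, …, 11, 12, 13 the conclusion holds.
t = 14: t! = 87178291200 and 6^t = 78364164096, so 87178291200 > 78364164096.
Thus t = 14 disproves the claim, and no smaller t works.

t = 14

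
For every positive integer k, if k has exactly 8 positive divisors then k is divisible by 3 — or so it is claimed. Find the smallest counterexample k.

Check each positive integer k in order until k has exactly 8 positive divisors but k is not divisible by 3.
k = 24: τ(24) = 8; 24 mod 3 = 0.
k = 30: τ(30) = 8; 30 mod 3 = 0.
k = 40: τ(40) = 8; 40 mod 3 = 1.

k = 40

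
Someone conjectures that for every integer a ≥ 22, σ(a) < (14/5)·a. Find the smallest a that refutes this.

For a = 22, 23, 24, 25, …, 57, 58, 59 the conclusion holds.
a = 60: σ(60) = 168; 168 ≥ 168.

a = 60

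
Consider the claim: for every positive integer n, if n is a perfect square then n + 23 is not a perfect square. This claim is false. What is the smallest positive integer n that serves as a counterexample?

n = 121

We need the least positive integer n for which n is a perfect square but n + 23 is a perfect square.
The first 10 eligible values, up to n = 100, all satisfy the conclusion.
n = 121: 121 = 11² and 121 + 23 = 144 = 12².
Thus n = 121 disproves the claim, and no smaller n works.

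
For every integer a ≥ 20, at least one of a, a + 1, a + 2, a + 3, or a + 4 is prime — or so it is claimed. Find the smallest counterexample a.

a = 24

Check each integer a ≥ 20 in order until a, a + 1, a + 2, a + 3, a + 4 are all composite.
The first 4 eligible values, up to a = 23, all satisfy the conclusion.
a = 24: 24 = 2 × 12; 25 = 5 × 5; 26 = 2 × 13; 27 = 3 × 9; 28 = 2 × 14 — all composite.
Thus a = 24 disproves the claim, and no smaller a works.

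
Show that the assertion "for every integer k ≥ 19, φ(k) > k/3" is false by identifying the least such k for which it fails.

k = 24

We need the least integer k ≥ 19 for which the claim fails.
k = 19: φ(19) = 18 and 19/3 = 19/3, so φ(19) > 19/3.
k = 20: φ(20) = 8 and 20/3 = 20/3, so φ(20) > 20/3.
k = 21: φ(21) = 12 and 21/3 = 7, so φ(21) > 21/3.
k = 22: φ(22) = 10 and 22/3 = 22/3, so φ(22) > 22/3.
k = 23: φ(23) = 22 and 23/3 = 23/3, so φ(23) > 23/3.
k = 24: φ(24) = 8 and 24/3 = 8, so φ(24) ≤ 24/3.
Hence k = 24 is a counterexample.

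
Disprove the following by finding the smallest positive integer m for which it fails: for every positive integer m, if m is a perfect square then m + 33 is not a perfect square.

m = 16

We need the least positive integer m for which m is a perfect square but m + 33 is a perfect square.
For m = 1, 4, 9 the conclusion holds.
m = 16: 16 = 4² and 16 + 33 = 49 = 7².
Thus m = 16 disproves the claim, and no smaller m works.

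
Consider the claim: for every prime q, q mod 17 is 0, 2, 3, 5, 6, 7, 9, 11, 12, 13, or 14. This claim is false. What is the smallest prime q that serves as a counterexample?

Check each prime q in order until the claim fails.
For q = 2, 3, 5, 7, …, 43, 47, 53 the conclusion holds.
q = 59: 59 mod 17 = 8 — not in {0, 2, 3, 5, 6, 7, 9, 11, 12, 13, 14}.

q = 59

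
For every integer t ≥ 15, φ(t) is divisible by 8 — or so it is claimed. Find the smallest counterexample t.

t = 15: φ(15) = 8; 8 mod 8 = 0.
t = 16: φ(16) = 8; 8 mod 8 = 0.
t = 17: φ(17) = 16; 16 mod 8 = 0.
t = 18: φ(18) = 6; 6 mod 8 = 6.

t = 18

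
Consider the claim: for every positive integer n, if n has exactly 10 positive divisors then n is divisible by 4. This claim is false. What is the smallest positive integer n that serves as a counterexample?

n = 162

n = 48: τ(48) = 10; 48 mod 4 = 0.
n = 80: τ(80) = 10; 80 mod 4 = 0.
n = 112: τ(112) = 10; 112 mod 4 = 0.
n = 162: τ(162) = 10; 162 mod 4 = 2.
Thus n = 162 disproves the claim, and no smaller n works.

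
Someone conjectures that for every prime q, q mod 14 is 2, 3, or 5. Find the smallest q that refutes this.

q = 7

q = 2: 2 mod 14 = 2.
q = 3: 3 mod 14 = 3.
q = 5: 5 mod 14 = 5.
q = 7: 7 mod 14 = 7 — not in {2, 3, 5}.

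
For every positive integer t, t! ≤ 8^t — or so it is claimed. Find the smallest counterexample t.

t = 20

A counterexample is any positive integer t such that t! > 8^t; we check each in order.
The first 19 eligible values, up to t = 19, all satisfy the conclusion.
t = 20: t! = 2432902008176640000 and 8^t = 1152921504606846976, so 2432902008176640000 > 1152921504606846976.
Hence t = 20 is a counterexample.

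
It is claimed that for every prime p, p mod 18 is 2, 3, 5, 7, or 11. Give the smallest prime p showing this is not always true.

p = 2: 2 mod 18 = 2.
p = 3: 3 mod 18 = 3.
p = 5: 5 mod 18 = 5.
p = 7: 7 mod 18 = 7.
p = 11: 11 mod 18 = 11.
p = 13: 13 mod 18 = 13 — not in {2, 3, 5, 7, 11}.
So p = 13 is the smallest counterexample.

p = 13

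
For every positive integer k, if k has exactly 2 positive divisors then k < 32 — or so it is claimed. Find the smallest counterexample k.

k = 37

A counterexample is any positive integer k such that k has exactly 2 positive divisors but the claim fails; we check each in order.
The first 11 eligible values, up to k = 31, all satisfy the conclusion.
k = 37: τ(37) = 2; 37 ≥ 32.
Hence k = 37 is a counterexample.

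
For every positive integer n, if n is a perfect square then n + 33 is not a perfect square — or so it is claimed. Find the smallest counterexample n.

n = 16

For n = 1, 4, 9 the conclusion holds.
n = 16: 16 = 4² and 16 + 33 = 49 = 7².
Thus n = 16 disproves the claim, and no smaller n works.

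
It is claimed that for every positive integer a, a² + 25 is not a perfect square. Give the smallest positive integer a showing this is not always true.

Check each positive integer a in order until a² + 25 is a perfect square.
For a = 1, 2, 3, 4, …, 9, 10, 11 the conclusion holds.
a = 12: 12² + 25 = 169 = 13², a perfect square.
Hence a = 12 is a counterexample.

a = 12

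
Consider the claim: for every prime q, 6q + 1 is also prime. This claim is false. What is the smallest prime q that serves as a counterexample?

A counterexample is any prime q such that 6q + 1 is not prime; we check each in order.
q = 2: 6q + 1 = 13, prime.
q = 3: 6q + 1 = 19, prime.
q = 5: 6q + 1 = 31, prime.
q = 7: 6q + 1 = 43, prime.
q = 11: 6q + 1 = 67, prime.
q = 13: 6q + 1 = 79, prime.
q = 17: 6q + 1 = 103, prime.
q = 19: 6q + 1 = 115 = 5 × 23, not prime.
Thus q = 19 disproves the claim, and no smaller q works.

q = 19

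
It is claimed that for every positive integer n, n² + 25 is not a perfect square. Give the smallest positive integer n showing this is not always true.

We need the least positive integer n for which n² + 25 is a perfect square.
For n = 1, 2, 3, 4, …, 9, 10, 11 the conclusion holds.
n = 12: 12² + 25 = 169 = 13², a perfect square.

n = 12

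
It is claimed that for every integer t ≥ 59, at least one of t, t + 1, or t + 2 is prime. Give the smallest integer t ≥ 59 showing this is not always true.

t = 62

A counterexample is any integer t ≥ 59 such that t, t + 1, t + 2 are all composite; we check each in order.
For t = 59, 60, 61 the conclusion holds.
t = 62: 62 = 2 × 31; 63 = 3 × 21; 64 = 2 × 32 — all composite.
Thus t = 62 disproves the claim, and no smaller t works.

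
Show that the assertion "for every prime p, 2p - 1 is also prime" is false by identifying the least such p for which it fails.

p = 5

Check each prime p in order until 2p - 1 is not prime.
For p = 2, 3 the conclusion holds.
p = 5: 2p - 1 = 9 = 3 × 3, not prime.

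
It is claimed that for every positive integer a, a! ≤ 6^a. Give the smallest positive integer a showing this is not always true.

We need the least positive integer a for which a! > 6^a.
The first 13 eligible values, up to a = 13, all satisfy the conclusion.
a = 14: a! = 87178291200 and 6^a = 78364164096, so 87178291200 > 78364164096.

a = 14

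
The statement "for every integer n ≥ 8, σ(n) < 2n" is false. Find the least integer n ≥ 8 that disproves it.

n = 12

We need the least integer n ≥ 8 for which the claim fails.
n = 8: σ(8) = 15; 15 < 16.
n = 9: σ(9) = 13; 13 < 18.
n = 10: σ(10) = 18; 18 < 20.
n = 11: σ(11) = 12; 12 < 22.
n = 12: σ(12) = 28; 28 ≥ 24.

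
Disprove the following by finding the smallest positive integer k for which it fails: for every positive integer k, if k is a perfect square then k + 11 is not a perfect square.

k = 25

The first 4 eligible values, up to k = 16, all satisfy the conclusion.
k = 25: 25 = 5² and 25 + 11 = 36 = 6².
So k = 25 is the smallest counterexample.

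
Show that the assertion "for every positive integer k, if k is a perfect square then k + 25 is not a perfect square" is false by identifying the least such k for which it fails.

A counterexample is any positive integer k such that k is a perfect square but k + 25 is a perfect square; we check each in order.
The first 11 eligible values, up to k = 121, all satisfy the conclusion.
k = 144: 144 = 12² and 144 + 25 = 169 = 13².

k = 144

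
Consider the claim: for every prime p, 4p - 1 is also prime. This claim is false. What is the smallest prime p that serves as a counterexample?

p = 7

p = 2: 4p - 1 = 7, prime.
p = 3: 4p - 1 = 11, prime.
p = 5: 4p - 1 = 19, prime.
p = 7: 4p - 1 = 27 = 3 × 9, not prime.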